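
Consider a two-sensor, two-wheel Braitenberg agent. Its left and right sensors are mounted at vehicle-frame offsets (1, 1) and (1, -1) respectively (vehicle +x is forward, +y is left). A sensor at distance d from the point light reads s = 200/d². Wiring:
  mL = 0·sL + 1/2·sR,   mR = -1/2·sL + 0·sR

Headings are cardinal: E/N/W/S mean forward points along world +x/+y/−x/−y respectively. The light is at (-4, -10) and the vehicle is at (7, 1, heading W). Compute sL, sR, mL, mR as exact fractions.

left sensor world pos  = (6, 0); dL² = 200
right sensor world pos = (6, 2); dR² = 244
sL = 200/200 = 1
sR = 200/244 = 50/61
mL = 0·sL + 1/2·sR = 25/61
mR = -1/2·sL + 0·sR = -1/2

1 50/61 25/61 -1/2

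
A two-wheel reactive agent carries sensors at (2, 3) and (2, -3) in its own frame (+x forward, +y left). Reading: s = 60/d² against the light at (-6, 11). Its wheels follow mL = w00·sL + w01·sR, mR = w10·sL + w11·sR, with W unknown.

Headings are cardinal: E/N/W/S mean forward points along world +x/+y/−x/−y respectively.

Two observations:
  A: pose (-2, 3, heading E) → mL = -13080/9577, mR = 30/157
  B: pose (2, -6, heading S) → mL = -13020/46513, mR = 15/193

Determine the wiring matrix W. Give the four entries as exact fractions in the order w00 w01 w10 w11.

obs A: pose=(-2,3,E) → sL=60/61, sR=60/157, mL=-13080/9577, mR=30/157
obs B: pose=(2,-6,S) → sL=30/241, sR=30/193, mL=-13020/46513, mR=15/193
sensor matrix S = [[60/61, 60/157], [30/241, 30/193]]; det S = 46915200/445455001
solve [mL_A; mL_B] = S·[w00; w01] and [mR_A; mR_B] = S·[w10; w11]:
  w00 = -1, w01 = -1, w10 = 0, w11 = 1/2

-1 -1 0 1/2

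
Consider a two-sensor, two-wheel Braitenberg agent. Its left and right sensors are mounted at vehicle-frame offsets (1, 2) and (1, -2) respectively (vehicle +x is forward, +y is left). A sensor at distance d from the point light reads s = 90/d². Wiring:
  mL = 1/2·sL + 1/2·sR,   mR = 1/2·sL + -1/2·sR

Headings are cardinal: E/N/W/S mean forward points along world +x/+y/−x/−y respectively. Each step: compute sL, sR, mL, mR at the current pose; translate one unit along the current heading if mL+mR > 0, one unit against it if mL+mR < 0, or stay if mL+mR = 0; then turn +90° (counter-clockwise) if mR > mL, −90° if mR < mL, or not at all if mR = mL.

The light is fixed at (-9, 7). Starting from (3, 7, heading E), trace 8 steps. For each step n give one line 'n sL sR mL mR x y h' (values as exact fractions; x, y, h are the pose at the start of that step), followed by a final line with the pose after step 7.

n=0: pose=(3,7,E); sL=90/173, sR=90/173; mL=90/173, mR=0; mL+mR=90/173 → advance +1; mR−mL=-90/173 → turn -1·90°
n=1: pose=(4,7,S); sL=45/113, sR=45/61; mL=3915/6893, mR=-1170/6893; mL+mR=45/113 → advance +1; mR−mL=-45/61 → turn -1·90°
n=2: pose=(4,6,W); sL=10/17, sR=18/29; mL=298/493, mR=-8/493; mL+mR=10/17 → advance +1; mR−mL=-18/29 → turn -1·90°
n=3: pose=(3,6,N); sL=9/10, sR=45/98; mL=333/490, mR=54/245; mL+mR=9/10 → advance +1; mR−mL=-45/98 → turn -1·90°
n=4: pose=(3,7,E); sL=90/173, sR=90/173; mL=90/173, mR=0; mL+mR=90/173 → advance +1; mR−mL=-90/173 → turn -1·90°
n=5: pose=(4,7,S); sL=45/113, sR=45/61; mL=3915/6893, mR=-1170/6893; mL+mR=45/113 → advance +1; mR−mL=-45/61 → turn -1·90°
n=6: pose=(4,6,W); sL=10/17, sR=18/29; mL=298/493, mR=-8/493; mL+mR=10/17 → advance +1; mR−mL=-18/29 → turn -1·90°
n=7: pose=(3,6,N); sL=9/10, sR=45/98; mL=333/490, mR=54/245; mL+mR=9/10 → advance +1; mR−mL=-45/98 → turn -1·90°

0 90/173 90/173 90/173 0 3 7 E
1 45/113 45/61 3915/6893 -1170/6893 4 7 S
2 10/17 18/29 298/493 -8/493 4 6 W
3 9/10 45/98 333/490 54/245 3 6 N
4 90/173 90/173 90/173 0 3 7 E
5 45/113 45/61 3915/6893 -1170/6893 4 7 S
6 10/17 18/29 298/493 -8/493 4 6 W
7 9/10 45/98 333/490 54/245 3 6 N
final 3 7 E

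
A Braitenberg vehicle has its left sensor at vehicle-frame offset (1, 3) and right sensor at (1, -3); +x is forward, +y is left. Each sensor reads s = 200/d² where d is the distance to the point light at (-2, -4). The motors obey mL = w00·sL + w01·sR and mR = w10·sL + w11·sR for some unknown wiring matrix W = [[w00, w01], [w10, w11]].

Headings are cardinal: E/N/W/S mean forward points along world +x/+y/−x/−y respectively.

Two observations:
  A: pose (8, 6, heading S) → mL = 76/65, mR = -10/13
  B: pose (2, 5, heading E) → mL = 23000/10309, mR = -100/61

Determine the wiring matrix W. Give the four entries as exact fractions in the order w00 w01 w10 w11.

obs A: pose=(8,6,S) → sL=4/5, sR=20/13, mL=76/65, mR=-10/13
obs B: pose=(2,5,E) → sL=200/169, sR=200/61, mL=23000/10309, mR=-100/61
sensor matrix S = [[4/5, 20/13], [200/169, 200/61]]; det S = 107520/134017
solve [mL_A; mL_B] = S·[w00; w01] and [mR_A; mR_B] = S·[w10; w11]:
  w00 = 1/2, w01 = 1/2, w10 = 0, w11 = -1/2

1/2 1/2 0 -1/2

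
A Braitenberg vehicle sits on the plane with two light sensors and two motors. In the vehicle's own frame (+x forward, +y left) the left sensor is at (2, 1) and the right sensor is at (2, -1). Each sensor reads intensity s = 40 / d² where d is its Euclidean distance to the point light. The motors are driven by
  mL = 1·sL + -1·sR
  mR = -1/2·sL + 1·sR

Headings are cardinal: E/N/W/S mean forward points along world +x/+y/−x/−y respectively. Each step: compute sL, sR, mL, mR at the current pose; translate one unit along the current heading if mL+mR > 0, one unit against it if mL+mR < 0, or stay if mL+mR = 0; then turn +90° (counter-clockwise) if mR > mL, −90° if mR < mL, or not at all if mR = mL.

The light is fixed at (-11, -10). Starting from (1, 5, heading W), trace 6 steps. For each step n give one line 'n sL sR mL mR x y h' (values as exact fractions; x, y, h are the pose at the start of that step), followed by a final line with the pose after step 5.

0 5/37 10/89 75/3293 295/6586 1 5 W
1 40/313 40/269 -1760/84197 7140/84197 0 5 S
2 20/197 20/169 -560/33293 2250/33293 0 4 E
3 40/377 8/85 384/32045 1316/32045 1 4 N
4 5/37 10/89 75/3293 295/6586 1 5 W
5 40/313 40/269 -1760/84197 7140/84197 0 5 S
final 0 4 E

n=0: pose=(1,5,W); sL=5/37, sR=10/89; mL=75/3293, mR=295/6586; mL+mR=5/74 → advance +1; mR−mL=145/6586 → turn +1·90°
n=1: pose=(0,5,S); sL=40/313, sR=40/269; mL=-1760/84197, mR=7140/84197; mL+mR=20/313 → advance +1; mR−mL=8900/84197 → turn +1·90°
n=2: pose=(0,4,E); sL=20/197, sR=20/169; mL=-560/33293, mR=2250/33293; mL+mR=10/197 → advance +1; mR−mL=2810/33293 → turn +1·90°
n=3: pose=(1,4,N); sL=40/377, sR=8/85; mL=384/32045, mR=1316/32045; mL+mR=20/377 → advance +1; mR−mL=932/32045 → turn +1·90°
n=4: pose=(1,5,W); sL=5/37, sR=10/89; mL=75/3293, mR=295/6586; mL+mR=5/74 → advance +1; mR−mL=145/6586 → turn +1·90°
n=5: pose=(0,5,S); sL=40/313, sR=40/269; mL=-1760/84197, mR=7140/84197; mL+mR=20/313 → advance +1; mR−mL=8900/84197 → turn +1·90°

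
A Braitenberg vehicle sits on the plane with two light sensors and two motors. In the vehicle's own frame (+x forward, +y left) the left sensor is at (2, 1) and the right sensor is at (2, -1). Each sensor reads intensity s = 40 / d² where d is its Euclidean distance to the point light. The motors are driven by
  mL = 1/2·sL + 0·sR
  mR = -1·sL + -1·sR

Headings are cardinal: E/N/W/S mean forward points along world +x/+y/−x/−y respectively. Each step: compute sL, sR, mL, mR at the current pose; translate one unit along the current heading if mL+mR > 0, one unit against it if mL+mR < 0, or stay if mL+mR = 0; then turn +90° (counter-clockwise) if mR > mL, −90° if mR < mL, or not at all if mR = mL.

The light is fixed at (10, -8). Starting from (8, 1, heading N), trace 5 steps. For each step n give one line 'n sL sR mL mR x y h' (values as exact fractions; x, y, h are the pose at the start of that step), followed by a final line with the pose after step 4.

0 4/13 20/61 2/13 -504/793 8 1 N
1 40/81 40/49 20/81 -5200/3969 8 0 E
2 1 10/13 1/2 -23/13 7 0 S
3 40/89 8/25 20/89 -1712/2225 7 1 W
4 4/13 20/61 2/13 -504/793 8 1 N
final 8 0 E

n=0: pose=(8,1,N); sL=4/13, sR=20/61; mL=2/13, mR=-504/793; mL+mR=-382/793 → advance -1; mR−mL=-626/793 → turn -1·90°
n=1: pose=(8,0,E); sL=40/81, sR=40/49; mL=20/81, mR=-5200/3969; mL+mR=-4220/3969 → advance -1; mR−mL=-2060/1323 → turn -1·90°
n=2: pose=(7,0,S); sL=1, sR=10/13; mL=1/2, mR=-23/13; mL+mR=-33/26 → advance -1; mR−mL=-59/26 → turn -1·90°
n=3: pose=(7,1,W); sL=40/89, sR=8/25; mL=20/89, mR=-1712/2225; mL+mR=-1212/2225 → advance -1; mR−mL=-2212/2225 → turn -1·90°
n=4: pose=(8,1,N); sL=4/13, sR=20/61; mL=2/13, mR=-504/793; mL+mR=-382/793 → advance -1; mR−mL=-626/793 → turn -1·90°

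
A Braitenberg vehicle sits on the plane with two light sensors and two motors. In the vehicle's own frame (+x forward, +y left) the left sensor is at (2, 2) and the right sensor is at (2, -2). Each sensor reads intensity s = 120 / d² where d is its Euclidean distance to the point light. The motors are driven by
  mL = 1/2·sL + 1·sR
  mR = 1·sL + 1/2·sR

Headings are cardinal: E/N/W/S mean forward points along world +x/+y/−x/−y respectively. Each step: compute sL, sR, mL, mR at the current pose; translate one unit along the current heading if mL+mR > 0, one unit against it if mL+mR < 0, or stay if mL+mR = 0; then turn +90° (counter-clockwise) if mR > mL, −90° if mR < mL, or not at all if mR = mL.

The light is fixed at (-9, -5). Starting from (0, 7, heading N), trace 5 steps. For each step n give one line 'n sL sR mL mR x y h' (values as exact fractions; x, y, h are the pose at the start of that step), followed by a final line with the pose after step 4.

n=0: pose=(0,7,N); sL=24/49, sR=120/317; mL=9684/15533, mR=10548/15533; mL+mR=20232/15533 → advance +1; mR−mL=864/15533 → turn +1·90°
n=1: pose=(0,8,W); sL=12/17, sR=60/137; mL=1842/2329, mR=2154/2329; mL+mR=3996/2329 → advance +1; mR−mL=312/2329 → turn +1·90°
n=2: pose=(-1,8,S); sL=120/221, sR=120/157; mL=35940/34697, mR=32100/34697; mL+mR=68040/34697 → advance +1; mR−mL=-3840/34697 → turn -1·90°
n=3: pose=(-1,7,W); sL=15/17, sR=15/29; mL=945/986, mR=1125/986; mL+mR=1035/493 → advance +1; mR−mL=90/493 → turn +1·90°
n=4: pose=(-2,7,S); sL=120/181, sR=24/25; mL=5844/4525, mR=5172/4525; mL+mR=11016/4525 → advance +1; mR−mL=-672/4525 → turn -1·90°

0 24/49 120/317 9684/15533 10548/15533 0 7 N
1 12/17 60/137 1842/2329 2154/2329 0 8 W
2 120/221 120/157 35940/34697 32100/34697 -1 8 S
3 15/17 15/29 945/986 1125/986 -1 7 W
4 120/181 24/25 5844/4525 5172/4525 -2 7 S
final -2 6 W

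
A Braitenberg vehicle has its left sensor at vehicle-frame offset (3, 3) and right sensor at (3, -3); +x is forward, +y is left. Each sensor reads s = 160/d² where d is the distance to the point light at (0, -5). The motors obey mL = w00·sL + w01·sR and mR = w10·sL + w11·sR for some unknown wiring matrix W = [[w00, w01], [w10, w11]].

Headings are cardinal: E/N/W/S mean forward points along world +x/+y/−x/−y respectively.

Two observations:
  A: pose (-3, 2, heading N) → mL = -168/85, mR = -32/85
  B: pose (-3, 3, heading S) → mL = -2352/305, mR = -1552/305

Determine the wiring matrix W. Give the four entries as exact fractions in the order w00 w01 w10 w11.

obs A: pose=(-3,2,N) → sL=20/17, sR=8/5, mL=-168/85, mR=-32/85
obs B: pose=(-3,3,S) → sL=32/5, sR=160/61, mL=-2352/305, mR=-1552/305
sensor matrix S = [[20/17, 8/5], [32/5, 160/61]]; det S = -185472/25925
solve [mL_A; mL_B] = S·[w00; w01] and [mR_A; mR_B] = S·[w10; w11]:
  w00 = -1, w01 = -1/2, w10 = -1, w11 = 1/2

-1 -1/2 -1 1/2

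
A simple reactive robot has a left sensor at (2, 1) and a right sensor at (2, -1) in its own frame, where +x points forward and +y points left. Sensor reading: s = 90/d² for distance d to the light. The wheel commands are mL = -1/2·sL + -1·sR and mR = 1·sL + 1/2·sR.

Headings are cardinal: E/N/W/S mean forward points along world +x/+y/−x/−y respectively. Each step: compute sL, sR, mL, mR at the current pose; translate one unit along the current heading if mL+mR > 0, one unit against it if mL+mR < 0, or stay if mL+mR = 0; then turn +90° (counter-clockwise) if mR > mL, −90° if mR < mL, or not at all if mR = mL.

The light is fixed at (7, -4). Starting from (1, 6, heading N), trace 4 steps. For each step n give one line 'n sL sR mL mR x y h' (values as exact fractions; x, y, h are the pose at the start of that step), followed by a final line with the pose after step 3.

n=0: pose=(1,6,N); sL=90/193, sR=90/169; mL=-24975/32617, mR=23895/32617; mL+mR=-1080/32617 → advance -1; mR−mL=48870/32617 → turn +1·90°
n=1: pose=(1,5,W); sL=45/64, sR=45/82; mL=-4725/5248, mR=2565/2624; mL+mR=405/5248 → advance +1; mR−mL=9855/5248 → turn +1·90°
n=2: pose=(0,5,S); sL=18/17, sR=90/113; mL=-2547/1921, mR=2799/1921; mL+mR=252/1921 → advance +1; mR−mL=5346/1921 → turn +1·90°
n=3: pose=(0,4,E); sL=45/53, sR=45/37; mL=-6435/3922, mR=5715/3922; mL+mR=-360/1961 → advance -1; mR−mL=6075/1961 → turn +1·90°

0 90/193 90/169 -24975/32617 23895/32617 1 6 N
1 45/64 45/82 -4725/5248 2565/2624 1 5 W
2 18/17 90/113 -2547/1921 2799/1921 0 5 S
3 45/53 45/37 -6435/3922 5715/3922 0 4 E
final -1 4 N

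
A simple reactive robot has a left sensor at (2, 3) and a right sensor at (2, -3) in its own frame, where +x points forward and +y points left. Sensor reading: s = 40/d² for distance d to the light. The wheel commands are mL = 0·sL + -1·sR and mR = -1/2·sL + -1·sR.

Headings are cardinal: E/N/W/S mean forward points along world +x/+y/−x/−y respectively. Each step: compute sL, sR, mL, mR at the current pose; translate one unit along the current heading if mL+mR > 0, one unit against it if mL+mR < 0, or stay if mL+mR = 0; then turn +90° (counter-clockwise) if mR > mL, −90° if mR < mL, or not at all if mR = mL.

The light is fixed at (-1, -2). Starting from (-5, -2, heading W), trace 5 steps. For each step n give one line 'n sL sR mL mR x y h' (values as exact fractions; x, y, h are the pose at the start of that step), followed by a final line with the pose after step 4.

0 8/9 8/9 -8/9 -4/3 -5 -2 W
1 1 10 -10 -21/2 -4 -2 N
2 8 40/17 -40/17 -108/17 -4 -3 E
3 4 20/29 -20/29 -78/29 -5 -3 S
4 8/9 8/9 -8/9 -4/3 -5 -2 W
final -4 -2 N

n=0: pose=(-5,-2,W); sL=8/9, sR=8/9; mL=-8/9, mR=-4/3; mL+mR=-20/9 → advance -1; mR−mL=-4/9 → turn -1·90°
n=1: pose=(-4,-2,N); sL=1, sR=10; mL=-10, mR=-21/2; mL+mR=-41/2 → advance -1; mR−mL=-1/2 → turn -1·90°
n=2: pose=(-4,-3,E); sL=8, sR=40/17; mL=-40/17, mR=-108/17; mL+mR=-148/17 → advance -1; mR−mL=-4 → turn -1·90°
n=3: pose=(-5,-3,S); sL=4, sR=20/29; mL=-20/29, mR=-78/29; mL+mR=-98/29 → advance -1; mR−mL=-2 → turn -1·90°
n=4: pose=(-5,-2,W); sL=8/9, sR=8/9; mL=-8/9, mR=-4/3; mL+mR=-20/9 → advance -1; mR−mL=-4/9 → turn -1·90°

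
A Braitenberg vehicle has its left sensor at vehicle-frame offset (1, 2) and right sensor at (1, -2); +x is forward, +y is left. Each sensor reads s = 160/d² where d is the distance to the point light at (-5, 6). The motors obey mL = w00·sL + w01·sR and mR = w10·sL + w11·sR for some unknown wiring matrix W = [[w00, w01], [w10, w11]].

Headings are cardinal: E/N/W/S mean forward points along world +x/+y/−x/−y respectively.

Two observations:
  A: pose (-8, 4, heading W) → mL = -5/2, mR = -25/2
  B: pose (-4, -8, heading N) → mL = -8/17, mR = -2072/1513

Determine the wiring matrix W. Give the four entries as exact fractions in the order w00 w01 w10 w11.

-1/2 0 -1/2 -1

obs A: pose=(-8,4,W) → sL=5, sR=10, mL=-5/2, mR=-25/2
obs B: pose=(-4,-8,N) → sL=16/17, sR=80/89, mL=-8/17, mR=-2072/1513
sensor matrix S = [[5, 10], [16/17, 80/89]]; det S = -7440/1513
solve [mL_A; mL_B] = S·[w00; w01] and [mR_A; mR_B] = S·[w10; w11]:
  w00 = -1/2, w01 = 0, w10 = -1/2, w11 = -1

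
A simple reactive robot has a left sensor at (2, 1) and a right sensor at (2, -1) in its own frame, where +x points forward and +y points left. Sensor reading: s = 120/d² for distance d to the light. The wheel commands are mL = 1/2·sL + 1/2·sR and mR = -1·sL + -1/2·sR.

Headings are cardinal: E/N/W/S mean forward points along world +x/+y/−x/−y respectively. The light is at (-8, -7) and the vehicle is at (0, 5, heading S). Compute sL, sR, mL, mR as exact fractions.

left sensor world pos  = (1, 3); dL² = 181
right sensor world pos = (-1, 3); dR² = 149
sL = 120/181 = 120/181
sR = 120/149 = 120/149
mL = 1/2·sL + 1/2·sR = 19800/26969
mR = -1·sL + -1/2·sR = -28740/26969

120/181 120/149 19800/26969 -28740/26969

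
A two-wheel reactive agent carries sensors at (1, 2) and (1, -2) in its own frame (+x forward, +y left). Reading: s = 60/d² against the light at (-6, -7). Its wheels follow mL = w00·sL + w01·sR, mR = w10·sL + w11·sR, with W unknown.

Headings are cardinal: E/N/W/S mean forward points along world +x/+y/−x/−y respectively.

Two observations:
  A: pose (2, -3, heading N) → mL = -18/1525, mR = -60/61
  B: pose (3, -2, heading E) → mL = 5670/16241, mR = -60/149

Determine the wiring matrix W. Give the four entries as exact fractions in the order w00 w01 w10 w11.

obs A: pose=(2,-3,N) → sL=60/61, sR=12/25, mL=-18/1525, mR=-60/61
obs B: pose=(3,-2,E) → sL=60/149, sR=60/109, mL=5670/16241, mR=-60/149
sensor matrix S = [[60/61, 12/25], [60/149, 60/109]]; det S = 1724544/4953505
solve [mL_A; mL_B] = S·[w00; w01] and [mR_A; mR_B] = S·[w10; w11]:
  w00 = -1/2, w01 = 1, w10 = -1, w11 = 0

-1/2 1 -1 0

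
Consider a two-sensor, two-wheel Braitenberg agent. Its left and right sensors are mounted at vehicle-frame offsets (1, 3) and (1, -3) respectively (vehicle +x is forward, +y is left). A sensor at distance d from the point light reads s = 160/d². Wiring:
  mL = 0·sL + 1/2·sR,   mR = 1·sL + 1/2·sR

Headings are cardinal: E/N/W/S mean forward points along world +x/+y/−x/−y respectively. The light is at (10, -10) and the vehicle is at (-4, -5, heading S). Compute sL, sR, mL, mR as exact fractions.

160/137 32/61 16/61 11952/8357

left sensor world pos  = (-1, -6); dL² = 137
right sensor world pos = (-7, -6); dR² = 305
sL = 160/137 = 160/137
sR = 160/305 = 32/61
mL = 0·sL + 1/2·sR = 16/61
mR = 1·sL + 1/2·sR = 11952/8357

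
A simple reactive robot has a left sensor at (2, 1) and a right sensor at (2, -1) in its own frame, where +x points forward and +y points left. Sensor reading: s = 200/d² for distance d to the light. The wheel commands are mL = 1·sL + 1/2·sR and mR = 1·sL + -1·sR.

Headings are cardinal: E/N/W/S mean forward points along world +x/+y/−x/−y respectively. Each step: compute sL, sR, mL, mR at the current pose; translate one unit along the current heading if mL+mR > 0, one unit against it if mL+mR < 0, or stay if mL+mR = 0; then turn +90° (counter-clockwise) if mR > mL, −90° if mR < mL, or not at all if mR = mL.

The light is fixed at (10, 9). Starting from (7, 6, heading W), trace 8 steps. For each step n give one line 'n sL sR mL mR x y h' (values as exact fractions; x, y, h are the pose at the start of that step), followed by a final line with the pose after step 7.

0 200/41 200/29 9900/1189 -2400/1189 7 6 W
1 100/13 20 230/13 -160/13 6 6 N
2 40 200/13 620/13 320/13 6 7 E
3 10 25/4 105/8 15/4 7 7 S
4 200/41 200/29 9900/1189 -2400/1189 7 6 W
5 100/13 20 230/13 -160/13 6 6 N
6 40 200/13 620/13 320/13 6 7 E
7 10 25/4 105/8 15/4 7 7 S
final 7 6 W

n=0: pose=(7,6,W); sL=200/41, sR=200/29; mL=9900/1189, mR=-2400/1189; mL+mR=7500/1189 → advance +1; mR−mL=-300/29 → turn -1·90°
n=1: pose=(6,6,N); sL=100/13, sR=20; mL=230/13, mR=-160/13; mL+mR=70/13 → advance +1; mR−mL=-30 → turn -1·90°
n=2: pose=(6,7,E); sL=40, sR=200/13; mL=620/13, mR=320/13; mL+mR=940/13 → advance +1; mR−mL=-300/13 → turn -1·90°
n=3: pose=(7,7,S); sL=10, sR=25/4; mL=105/8, mR=15/4; mL+mR=135/8 → advance +1; mR−mL=-75/8 → turn -1·90°
n=4: pose=(7,6,W); sL=200/41, sR=200/29; mL=9900/1189, mR=-2400/1189; mL+mR=7500/1189 → advance +1; mR−mL=-300/29 → turn -1·90°
n=5: pose=(6,6,N); sL=100/13, sR=20; mL=230/13, mR=-160/13; mL+mR=70/13 → advance +1; mR−mL=-30 → turn -1·90°
n=6: pose=(6,7,E); sL=40, sR=200/13; mL=620/13, mR=320/13; mL+mR=940/13 → advance +1; mR−mL=-300/13 → turn -1·90°
n=7: pose=(7,7,S); sL=10, sR=25/4; mL=105/8, mR=15/4; mL+mR=135/8 → advance +1; mR−mL=-75/8 → turn -1·90°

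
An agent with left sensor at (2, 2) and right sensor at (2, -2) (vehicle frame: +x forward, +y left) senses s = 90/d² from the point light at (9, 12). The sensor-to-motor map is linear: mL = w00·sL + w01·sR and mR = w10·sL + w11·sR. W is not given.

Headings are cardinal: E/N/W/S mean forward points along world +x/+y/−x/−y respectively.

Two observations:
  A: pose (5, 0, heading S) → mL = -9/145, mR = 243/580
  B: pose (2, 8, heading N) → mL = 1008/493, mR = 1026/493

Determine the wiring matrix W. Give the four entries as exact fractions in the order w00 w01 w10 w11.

obs A: pose=(5,0,S) → sL=9/20, sR=45/116, mL=-9/145, mR=243/580
obs B: pose=(2,8,N) → sL=18/17, sR=90/29, mL=1008/493, mR=1026/493
sensor matrix S = [[9/20, 45/116], [18/17, 90/29]]; det S = 486/493
solve [mL_A; mL_B] = S·[w00; w01] and [mR_A; mR_B] = S·[w10; w11]:
  w00 = -1, w01 = 1, w10 = 1/2, w11 = 1/2

-1 1 1/2 1/2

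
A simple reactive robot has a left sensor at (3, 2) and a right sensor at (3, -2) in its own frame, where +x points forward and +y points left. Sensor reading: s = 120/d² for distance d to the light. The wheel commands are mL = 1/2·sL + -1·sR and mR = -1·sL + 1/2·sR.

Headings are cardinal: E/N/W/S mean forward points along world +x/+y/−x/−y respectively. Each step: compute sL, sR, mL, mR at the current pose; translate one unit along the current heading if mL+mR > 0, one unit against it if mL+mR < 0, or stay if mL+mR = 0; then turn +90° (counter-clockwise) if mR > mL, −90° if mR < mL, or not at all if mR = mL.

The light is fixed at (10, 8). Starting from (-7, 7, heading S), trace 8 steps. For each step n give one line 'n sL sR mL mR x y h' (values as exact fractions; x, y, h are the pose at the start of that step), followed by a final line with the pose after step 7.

n=0: pose=(-7,7,S); sL=120/241, sR=120/377; mL=-6300/90857, mR=-30780/90857; mL+mR=-37080/90857 → advance -1; mR−mL=-24480/90857 → turn -1·90°
n=1: pose=(-7,8,W); sL=30/101, sR=30/101; mL=-15/101, mR=-15/101; mL+mR=-30/101 → advance -1; mR−mL=0 → turn +0·90°
n=2: pose=(-6,8,W); sL=24/73, sR=24/73; mL=-12/73, mR=-12/73; mL+mR=-24/73 → advance -1; mR−mL=0 → turn +0·90°
n=3: pose=(-5,8,W); sL=15/41, sR=15/41; mL=-15/82, mR=-15/82; mL+mR=-15/41 → advance -1; mR−mL=0 → turn +0·90°
n=4: pose=(-4,8,W); sL=120/293, sR=120/293; mL=-60/293, mR=-60/293; mL+mR=-120/293 → advance -1; mR−mL=0 → turn +0·90°
n=5: pose=(-3,8,W); sL=6/13, sR=6/13; mL=-3/13, mR=-3/13; mL+mR=-6/13 → advance -1; mR−mL=0 → turn +0·90°
n=6: pose=(-2,8,W); sL=120/229, sR=120/229; mL=-60/229, mR=-60/229; mL+mR=-120/229 → advance -1; mR−mL=0 → turn +0·90°
n=7: pose=(-1,8,W); sL=3/5, sR=3/5; mL=-3/10, mR=-3/10; mL+mR=-3/5 → advance -1; mR−mL=0 → turn +0·90°

0 120/241 120/377 -6300/90857 -30780/90857 -7 7 S
1 30/101 30/101 -15/101 -15/101 -7 8 W
2 24/73 24/73 -12/73 -12/73 -6 8 W
3 15/41 15/41 -15/82 -15/82 -5 8 W
4 120/293 120/293 -60/293 -60/293 -4 8 W
5 6/13 6/13 -3/13 -3/13 -3 8 W
6 120/229 120/229 -60/229 -60/229 -2 8 W
7 3/5 3/5 -3/10 -3/10 -1 8 W
final 0 8 W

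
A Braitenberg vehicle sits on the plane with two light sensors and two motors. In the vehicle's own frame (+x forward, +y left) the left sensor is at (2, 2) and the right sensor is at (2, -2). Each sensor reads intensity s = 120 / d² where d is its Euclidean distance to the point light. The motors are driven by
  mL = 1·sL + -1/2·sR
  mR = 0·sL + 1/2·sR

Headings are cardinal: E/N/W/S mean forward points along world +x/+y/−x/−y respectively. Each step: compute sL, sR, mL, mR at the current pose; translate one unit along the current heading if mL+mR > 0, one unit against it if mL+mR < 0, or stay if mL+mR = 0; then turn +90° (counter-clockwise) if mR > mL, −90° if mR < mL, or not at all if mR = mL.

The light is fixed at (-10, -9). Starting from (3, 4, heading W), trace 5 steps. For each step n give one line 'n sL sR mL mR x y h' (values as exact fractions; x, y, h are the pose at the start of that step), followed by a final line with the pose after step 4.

0 60/121 60/173 6750/20933 30/173 3 4 W
1 24/65 120/421 6204/27365 60/421 2 4 N
2 30/113 6/17 171/1921 3/17 2 5 E
3 120/377 120/481 2700/13949 60/481 3 5 N
4 60/257 60/197 4110/50629 30/197 3 6 E
final 4 6 N

n=0: pose=(3,4,W); sL=60/121, sR=60/173; mL=6750/20933, mR=30/173; mL+mR=60/121 → advance +1; mR−mL=-3120/20933 → turn -1·90°
n=1: pose=(2,4,N); sL=24/65, sR=120/421; mL=6204/27365, mR=60/421; mL+mR=24/65 → advance +1; mR−mL=-2304/27365 → turn -1·90°
n=2: pose=(2,5,E); sL=30/113, sR=6/17; mL=171/1921, mR=3/17; mL+mR=30/113 → advance +1; mR−mL=168/1921 → turn +1·90°
n=3: pose=(3,5,N); sL=120/377, sR=120/481; mL=2700/13949, mR=60/481; mL+mR=120/377 → advance +1; mR−mL=-960/13949 → turn -1·90°
n=4: pose=(3,6,E); sL=60/257, sR=60/197; mL=4110/50629, mR=30/197; mL+mR=60/257 → advance +1; mR−mL=3600/50629 → turn +1·90°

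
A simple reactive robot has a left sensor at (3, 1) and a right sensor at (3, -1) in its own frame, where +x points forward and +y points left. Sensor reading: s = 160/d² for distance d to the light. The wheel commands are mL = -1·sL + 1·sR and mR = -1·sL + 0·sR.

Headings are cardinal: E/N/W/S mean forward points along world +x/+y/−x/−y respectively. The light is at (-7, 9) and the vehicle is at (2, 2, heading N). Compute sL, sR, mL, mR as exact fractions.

2 40/29 -18/29 -2

left sensor world pos  = (1, 5); dL² = 80
right sensor world pos = (3, 5); dR² = 116
sL = 160/80 = 2
sR = 160/116 = 40/29
mL = -1·sL + 1·sR = -18/29
mR = -1·sL + 0·sR = -2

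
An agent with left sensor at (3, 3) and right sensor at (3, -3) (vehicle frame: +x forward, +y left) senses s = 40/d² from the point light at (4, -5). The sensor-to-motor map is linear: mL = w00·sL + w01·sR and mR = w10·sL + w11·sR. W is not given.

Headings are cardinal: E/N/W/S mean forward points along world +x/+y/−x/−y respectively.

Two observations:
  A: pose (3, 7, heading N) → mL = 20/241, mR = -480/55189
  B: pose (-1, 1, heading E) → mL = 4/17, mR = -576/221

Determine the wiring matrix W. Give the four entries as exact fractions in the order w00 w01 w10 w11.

obs A: pose=(3,7,N) → sL=40/241, sR=40/229, mL=20/241, mR=-480/55189
obs B: pose=(-1,1,E) → sL=8/17, sR=40/13, mL=4/17, mR=-576/221
sensor matrix S = [[40/241, 40/229], [8/17, 40/13]]; det S = 5226240/12196769
solve [mL_A; mL_B] = S·[w00; w01] and [mR_A; mR_B] = S·[w10; w11]:
  w00 = 1/2, w01 = 0, w10 = 1, w11 = -1

1/2 0 1 -1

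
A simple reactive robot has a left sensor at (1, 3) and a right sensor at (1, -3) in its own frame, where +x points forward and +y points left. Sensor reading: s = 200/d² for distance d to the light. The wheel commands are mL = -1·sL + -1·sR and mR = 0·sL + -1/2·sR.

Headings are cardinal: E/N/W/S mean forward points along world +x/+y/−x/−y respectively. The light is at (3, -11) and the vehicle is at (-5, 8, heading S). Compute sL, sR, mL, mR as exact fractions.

left sensor world pos  = (-2, 7); dL² = 349
right sensor world pos = (-8, 7); dR² = 445
sL = 200/349 = 200/349
sR = 200/445 = 40/89
mL = -1·sL + -1·sR = -31760/31061
mR = 0·sL + -1/2·sR = -20/89

200/349 40/89 -31760/31061 -20/89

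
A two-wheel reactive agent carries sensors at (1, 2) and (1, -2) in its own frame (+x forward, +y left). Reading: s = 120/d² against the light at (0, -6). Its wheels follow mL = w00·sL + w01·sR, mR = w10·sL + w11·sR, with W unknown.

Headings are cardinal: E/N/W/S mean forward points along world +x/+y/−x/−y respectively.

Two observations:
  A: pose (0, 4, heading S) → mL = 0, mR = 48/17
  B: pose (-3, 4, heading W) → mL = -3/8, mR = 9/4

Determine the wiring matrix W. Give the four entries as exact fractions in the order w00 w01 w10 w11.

obs A: pose=(0,4,S) → sL=24/17, sR=24/17, mL=0, mR=48/17
obs B: pose=(-3,4,W) → sL=3/2, sR=3/4, mL=-3/8, mR=9/4
sensor matrix S = [[24/17, 24/17], [3/2, 3/4]]; det S = -18/17
solve [mL_A; mL_B] = S·[w00; w01] and [mR_A; mR_B] = S·[w10; w11]:
  w00 = -1/2, w01 = 1/2, w10 = 1, w11 = 1

-1/2 1/2 1 1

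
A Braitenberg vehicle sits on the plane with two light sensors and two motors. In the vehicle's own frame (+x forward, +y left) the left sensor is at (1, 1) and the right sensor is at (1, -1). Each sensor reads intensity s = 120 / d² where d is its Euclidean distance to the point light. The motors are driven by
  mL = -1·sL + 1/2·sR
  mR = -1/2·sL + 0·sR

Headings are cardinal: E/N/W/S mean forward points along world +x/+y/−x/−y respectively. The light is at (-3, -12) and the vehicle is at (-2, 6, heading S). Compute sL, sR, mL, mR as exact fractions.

120/293 120/289 -17100/84677 -60/293

left sensor world pos  = (-1, 5); dL² = 293
right sensor world pos = (-3, 5); dR² = 289
sL = 120/293 = 120/293
sR = 120/289 = 120/289
mL = -1·sL + 1/2·sR = -17100/84677
mR = -1/2·sL + 0·sR = -60/293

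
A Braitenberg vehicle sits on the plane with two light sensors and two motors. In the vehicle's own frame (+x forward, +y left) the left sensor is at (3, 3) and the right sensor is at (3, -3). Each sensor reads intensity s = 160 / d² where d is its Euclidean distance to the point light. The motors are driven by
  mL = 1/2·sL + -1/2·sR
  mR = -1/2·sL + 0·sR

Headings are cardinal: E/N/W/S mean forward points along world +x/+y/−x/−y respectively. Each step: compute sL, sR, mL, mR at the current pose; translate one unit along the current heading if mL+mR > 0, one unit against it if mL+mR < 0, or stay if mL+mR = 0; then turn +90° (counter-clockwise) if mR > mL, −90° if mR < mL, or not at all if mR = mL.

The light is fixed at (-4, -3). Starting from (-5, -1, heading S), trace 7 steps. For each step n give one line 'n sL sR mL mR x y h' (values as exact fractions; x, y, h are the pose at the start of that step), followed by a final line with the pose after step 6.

0 32 160/17 192/17 -16 -5 -1 S
1 10 40/13 45/13 -5 -5 0 W
2 32/9 32/9 0 -16/9 -4 0 N
3 80/17 16 -96/17 -40/17 -4 -1 E
4 160/41 160/29 -960/1189 -80/41 -5 -1 N
5 8 20 -6 -4 -5 -2 E
6 160/41 160/17 -1920/697 -80/41 -6 -2 N
final -6 -3 W

n=0: pose=(-5,-1,S); sL=32, sR=160/17; mL=192/17, mR=-16; mL+mR=-80/17 → advance -1; mR−mL=-464/17 → turn -1·90°
n=1: pose=(-5,0,W); sL=10, sR=40/13; mL=45/13, mR=-5; mL+mR=-20/13 → advance -1; mR−mL=-110/13 → turn -1·90°
n=2: pose=(-4,0,N); sL=32/9, sR=32/9; mL=0, mR=-16/9; mL+mR=-16/9 → advance -1; mR−mL=-16/9 → turn -1·90°
n=3: pose=(-4,-1,E); sL=80/17, sR=16; mL=-96/17, mR=-40/17; mL+mR=-8 → advance -1; mR−mL=56/17 → turn +1·90°
n=4: pose=(-5,-1,N); sL=160/41, sR=160/29; mL=-960/1189, mR=-80/41; mL+mR=-80/29 → advance -1; mR−mL=-1360/1189 → turn -1·90°
n=5: pose=(-5,-2,E); sL=8, sR=20; mL=-6, mR=-4; mL+mR=-10 → advance -1; mR−mL=2 → turn +1·90°
n=6: pose=(-6,-2,N); sL=160/41, sR=160/17; mL=-1920/697, mR=-80/41; mL+mR=-80/17 → advance -1; mR−mL=560/697 → turn +1·90°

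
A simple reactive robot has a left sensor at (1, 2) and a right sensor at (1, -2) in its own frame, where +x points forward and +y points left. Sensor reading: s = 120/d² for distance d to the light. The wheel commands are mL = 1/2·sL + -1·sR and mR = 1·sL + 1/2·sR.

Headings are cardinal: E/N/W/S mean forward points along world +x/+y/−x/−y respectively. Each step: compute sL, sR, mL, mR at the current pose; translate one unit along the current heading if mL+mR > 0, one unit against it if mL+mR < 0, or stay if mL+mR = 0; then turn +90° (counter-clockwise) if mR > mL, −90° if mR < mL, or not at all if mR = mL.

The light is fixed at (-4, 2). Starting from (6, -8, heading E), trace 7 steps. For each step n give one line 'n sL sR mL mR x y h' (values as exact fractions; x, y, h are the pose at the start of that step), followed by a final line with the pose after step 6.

0 24/37 24/53 -252/1961 1716/1961 6 -8 E
1 20/27 12/25 -74/675 662/675 7 -8 N
2 120/221 120/149 -17580/32929 31140/32929 7 -7 W
3 30/61 30/41 -1215/2501 2145/2501 6 -7 S
4 24/37 24/53 -252/1961 1716/1961 6 -8 E
5 20/27 12/25 -74/675 662/675 7 -8 N
6 120/221 120/149 -17580/32929 31140/32929 7 -7 W
final 6 -7 S

n=0: pose=(6,-8,E); sL=24/37, sR=24/53; mL=-252/1961, mR=1716/1961; mL+mR=1464/1961 → advance +1; mR−mL=1968/1961 → turn +1·90°
n=1: pose=(7,-8,N); sL=20/27, sR=12/25; mL=-74/675, mR=662/675; mL+mR=196/225 → advance +1; mR−mL=736/675 → turn +1·90°
n=2: pose=(7,-7,W); sL=120/221, sR=120/149; mL=-17580/32929, mR=31140/32929; mL+mR=13560/32929 → advance +1; mR−mL=48720/32929 → turn +1·90°
n=3: pose=(6,-7,S); sL=30/61, sR=30/41; mL=-1215/2501, mR=2145/2501; mL+mR=930/2501 → advance +1; mR−mL=3360/2501 → turn +1·90°
n=4: pose=(6,-8,E); sL=24/37, sR=24/53; mL=-252/1961, mR=1716/1961; mL+mR=1464/1961 → advance +1; mR−mL=1968/1961 → turn +1·90°
n=5: pose=(7,-8,N); sL=20/27, sR=12/25; mL=-74/675, mR=662/675; mL+mR=196/225 → advance +1; mR−mL=736/675 → turn +1·90°
n=6: pose=(7,-7,W); sL=120/221, sR=120/149; mL=-17580/32929, mR=31140/32929; mL+mR=13560/32929 → advance +1; mR−mL=48720/32929 → turn +1·90°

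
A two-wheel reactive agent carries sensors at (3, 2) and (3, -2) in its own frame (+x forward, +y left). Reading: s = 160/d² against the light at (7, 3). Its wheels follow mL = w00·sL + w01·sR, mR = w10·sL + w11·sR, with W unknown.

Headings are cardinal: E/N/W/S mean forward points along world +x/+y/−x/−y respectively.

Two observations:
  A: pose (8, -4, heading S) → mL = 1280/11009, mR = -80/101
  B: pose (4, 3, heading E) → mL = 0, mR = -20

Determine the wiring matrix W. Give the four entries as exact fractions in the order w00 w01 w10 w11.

obs A: pose=(8,-4,S) → sL=160/109, sR=160/101, mL=1280/11009, mR=-80/101
obs B: pose=(4,3,E) → sL=40, sR=40, mL=0, mR=-20
sensor matrix S = [[160/109, 160/101], [40, 40]]; det S = -51200/11009
solve [mL_A; mL_B] = S·[w00; w01] and [mR_A; mR_B] = S·[w10; w11]:
  w00 = -1, w01 = 1, w10 = 0, w11 = -1/2

-1 1 0 -1/2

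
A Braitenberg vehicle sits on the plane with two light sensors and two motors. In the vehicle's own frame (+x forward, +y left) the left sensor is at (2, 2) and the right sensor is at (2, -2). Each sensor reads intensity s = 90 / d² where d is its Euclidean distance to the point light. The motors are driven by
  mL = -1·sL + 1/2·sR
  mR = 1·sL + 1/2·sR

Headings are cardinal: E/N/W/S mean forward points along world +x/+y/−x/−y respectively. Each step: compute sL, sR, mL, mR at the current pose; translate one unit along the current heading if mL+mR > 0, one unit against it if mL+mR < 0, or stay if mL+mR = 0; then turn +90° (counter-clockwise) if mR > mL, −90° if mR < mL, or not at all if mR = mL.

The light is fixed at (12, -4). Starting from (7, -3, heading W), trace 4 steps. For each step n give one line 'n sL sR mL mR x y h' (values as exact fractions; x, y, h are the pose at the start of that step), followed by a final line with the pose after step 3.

0 9/5 45/29 -297/290 747/290 7 -3 W
1 90/17 18/13 -1017/221 1323/221 6 -3 S
2 9/2 9/2 -9/4 27/4 6 -4 E
3 90/53 90/13 1215/689 3555/689 7 -4 N
final 7 -3 W

n=0: pose=(7,-3,W); sL=9/5, sR=45/29; mL=-297/290, mR=747/290; mL+mR=45/29 → advance +1; mR−mL=18/5 → turn +1·90°
n=1: pose=(6,-3,S); sL=90/17, sR=18/13; mL=-1017/221, mR=1323/221; mL+mR=18/13 → advance +1; mR−mL=180/17 → turn +1·90°
n=2: pose=(6,-4,E); sL=9/2, sR=9/2; mL=-9/4, mR=27/4; mL+mR=9/2 → advance +1; mR−mL=9 → turn +1·90°
n=3: pose=(7,-4,N); sL=90/53, sR=90/13; mL=1215/689, mR=3555/689; mL+mR=90/13 → advance +1; mR−mL=180/53 → turn +1·90°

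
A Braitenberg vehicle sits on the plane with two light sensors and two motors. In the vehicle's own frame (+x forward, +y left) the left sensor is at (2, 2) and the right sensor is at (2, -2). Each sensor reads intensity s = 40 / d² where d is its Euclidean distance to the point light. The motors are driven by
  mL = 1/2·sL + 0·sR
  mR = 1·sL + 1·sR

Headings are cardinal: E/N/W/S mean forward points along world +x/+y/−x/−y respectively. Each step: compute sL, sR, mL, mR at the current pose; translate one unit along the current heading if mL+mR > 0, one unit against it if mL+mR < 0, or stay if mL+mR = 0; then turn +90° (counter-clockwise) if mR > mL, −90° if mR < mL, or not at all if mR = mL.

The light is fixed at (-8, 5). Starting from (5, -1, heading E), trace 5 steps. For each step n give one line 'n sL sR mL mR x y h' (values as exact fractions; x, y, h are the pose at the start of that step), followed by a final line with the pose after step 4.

0 40/241 40/289 20/241 21200/69649 5 -1 E
1 1/4 5/34 1/8 27/68 6 -1 N
2 40/193 40/153 20/193 13840/29529 6 0 W
3 20/137 4/17 10/137 888/2329 5 0 S
4 40/241 40/289 20/241 21200/69649 5 -1 E
final 6 -1 N

n=0: pose=(5,-1,E); sL=40/241, sR=40/289; mL=20/241, mR=21200/69649; mL+mR=26980/69649 → advance +1; mR−mL=15420/69649 → turn +1·90°
n=1: pose=(6,-1,N); sL=1/4, sR=5/34; mL=1/8, mR=27/68; mL+mR=71/136 → advance +1; mR−mL=37/136 → turn +1·90°
n=2: pose=(6,0,W); sL=40/193, sR=40/153; mL=20/193, mR=13840/29529; mL+mR=16900/29529 → advance +1; mR−mL=10780/29529 → turn +1·90°
n=3: pose=(5,0,S); sL=20/137, sR=4/17; mL=10/137, mR=888/2329; mL+mR=1058/2329 → advance +1; mR−mL=718/2329 → turn +1·90°
n=4: pose=(5,-1,E); sL=40/241, sR=40/289; mL=20/241, mR=21200/69649; mL+mR=26980/69649 → advance +1; mR−mL=15420/69649 → turn +1·90°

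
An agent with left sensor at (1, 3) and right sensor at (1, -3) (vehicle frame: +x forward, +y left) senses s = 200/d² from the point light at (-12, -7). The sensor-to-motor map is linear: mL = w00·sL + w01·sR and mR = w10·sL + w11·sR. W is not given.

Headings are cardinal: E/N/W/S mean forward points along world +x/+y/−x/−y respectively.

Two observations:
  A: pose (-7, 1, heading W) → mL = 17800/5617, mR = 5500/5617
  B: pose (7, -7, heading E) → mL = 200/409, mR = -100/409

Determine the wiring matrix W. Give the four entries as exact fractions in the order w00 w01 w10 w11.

1/2 1/2 1/2 -1

obs A: pose=(-7,1,W) → sL=200/41, sR=200/137, mL=17800/5617, mR=5500/5617
obs B: pose=(7,-7,E) → sL=200/409, sR=200/409, mL=200/409, mR=-100/409
sensor matrix S = [[200/41, 200/137], [200/409, 200/409]]; det S = 3840000/2297353
solve [mL_A; mL_B] = S·[w00; w01] and [mR_A; mR_B] = S·[w10; w11]:
  w00 = 1/2, w01 = 1/2, w10 = 1/2, w11 = -1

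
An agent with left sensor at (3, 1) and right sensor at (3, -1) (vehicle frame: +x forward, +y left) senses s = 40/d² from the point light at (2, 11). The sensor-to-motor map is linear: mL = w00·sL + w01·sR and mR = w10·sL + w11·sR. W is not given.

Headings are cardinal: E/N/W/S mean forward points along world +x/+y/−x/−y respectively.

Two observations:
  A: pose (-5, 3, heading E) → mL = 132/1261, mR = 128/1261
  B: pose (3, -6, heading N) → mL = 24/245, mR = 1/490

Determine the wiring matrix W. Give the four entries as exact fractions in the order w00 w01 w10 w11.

-1/2 1 1/2 -1/2

obs A: pose=(-5,3,E) → sL=8/13, sR=40/97, mL=132/1261, mR=128/1261
obs B: pose=(3,-6,N) → sL=10/49, sR=1/5, mL=24/245, mR=1/490
sensor matrix S = [[8/13, 40/97], [10/49, 1/5]]; det S = 12024/308945
solve [mL_A; mL_B] = S·[w00; w01] and [mR_A; mR_B] = S·[w10; w11]:
  w00 = -1/2, w01 = 1, w10 = 1/2, w11 = -1/2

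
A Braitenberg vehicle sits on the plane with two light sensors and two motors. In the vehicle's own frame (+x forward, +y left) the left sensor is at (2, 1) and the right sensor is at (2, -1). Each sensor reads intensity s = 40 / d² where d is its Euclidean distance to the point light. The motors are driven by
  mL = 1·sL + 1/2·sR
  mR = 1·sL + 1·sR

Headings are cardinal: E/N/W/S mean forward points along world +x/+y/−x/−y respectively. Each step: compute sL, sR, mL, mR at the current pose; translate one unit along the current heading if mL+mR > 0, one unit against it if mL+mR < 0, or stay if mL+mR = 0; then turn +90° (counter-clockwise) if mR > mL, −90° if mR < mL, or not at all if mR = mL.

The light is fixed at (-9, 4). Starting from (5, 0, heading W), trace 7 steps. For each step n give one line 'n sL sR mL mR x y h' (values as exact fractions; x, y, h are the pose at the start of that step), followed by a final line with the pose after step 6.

n=0: pose=(5,0,W); sL=40/169, sR=40/153; mL=9500/25857, mR=12880/25857; mL+mR=7460/8619 → advance +1; mR−mL=20/153 → turn +1·90°
n=1: pose=(4,0,S); sL=5/29, sR=2/9; mL=74/261, mR=103/261; mL+mR=59/87 → advance +1; mR−mL=1/9 → turn +1·90°
n=2: pose=(4,-1,E); sL=40/241, sR=40/261; mL=15260/62901, mR=20080/62901; mL+mR=11780/20967 → advance +1; mR−mL=20/261 → turn +1·90°
n=3: pose=(5,-1,N); sL=20/89, sR=20/117; mL=3230/10413, mR=4120/10413; mL+mR=2450/3471 → advance +1; mR−mL=10/117 → turn +1·90°
n=4: pose=(5,0,W); sL=40/169, sR=40/153; mL=9500/25857, mR=12880/25857; mL+mR=7460/8619 → advance +1; mR−mL=20/153 → turn +1·90°
n=5: pose=(4,0,S); sL=5/29, sR=2/9; mL=74/261, mR=103/261; mL+mR=59/87 → advance +1; mR−mL=1/9 → turn +1·90°
n=6: pose=(4,-1,E); sL=40/241, sR=40/261; mL=15260/62901, mR=20080/62901; mL+mR=11780/20967 → advance +1; mR−mL=20/261 → turn +1·90°

0 40/169 40/153 9500/25857 12880/25857 5 0 W
1 5/29 2/9 74/261 103/261 4 0 S
2 40/241 40/261 15260/62901 20080/62901 4 -1 E
3 20/89 20/117 3230/10413 4120/10413 5 -1 N
4 40/169 40/153 9500/25857 12880/25857 5 0 W
5 5/29 2/9 74/261 103/261 4 0 S
6 40/241 40/261 15260/62901 20080/62901 4 -1 E
final 5 -1 N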